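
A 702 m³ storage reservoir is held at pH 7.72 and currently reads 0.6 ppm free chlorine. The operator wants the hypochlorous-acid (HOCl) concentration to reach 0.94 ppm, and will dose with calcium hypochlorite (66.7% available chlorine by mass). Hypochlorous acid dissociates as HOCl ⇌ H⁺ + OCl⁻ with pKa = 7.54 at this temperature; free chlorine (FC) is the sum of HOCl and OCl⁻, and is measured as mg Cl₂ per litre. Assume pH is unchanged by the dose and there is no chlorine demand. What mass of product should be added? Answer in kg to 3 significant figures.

1.86 kg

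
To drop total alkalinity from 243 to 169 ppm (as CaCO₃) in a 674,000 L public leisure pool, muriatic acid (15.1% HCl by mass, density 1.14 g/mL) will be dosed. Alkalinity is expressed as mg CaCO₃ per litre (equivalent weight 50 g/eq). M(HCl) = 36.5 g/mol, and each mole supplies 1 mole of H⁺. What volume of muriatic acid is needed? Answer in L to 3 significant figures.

212 L

Alkalinity to neutralize: (243 − 169) = 74 mg/L as CaCO₃ × 674,000 L = 49,880 g as CaCO₃.
Equivalents of H⁺ required: 49,880 ÷ 50 g/eq = 997.5 eq = 997.5 mol HCl.
Mass of HCl: 997.5 × 36.5 = 36,410 g.
Mass of 15.1% solution: 36,410 / 0.151 = 241,100 g.
Volume: 241,100 g ÷ 1.14 g/mL = 211,500 mL.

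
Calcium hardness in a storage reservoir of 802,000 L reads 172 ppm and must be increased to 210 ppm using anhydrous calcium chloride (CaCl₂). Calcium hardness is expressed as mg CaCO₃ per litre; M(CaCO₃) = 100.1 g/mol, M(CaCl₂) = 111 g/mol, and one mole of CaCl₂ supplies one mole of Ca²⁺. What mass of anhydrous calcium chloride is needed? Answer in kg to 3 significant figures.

Hardness to add: (210 − 172) = 38 mg/L as CaCO₃ × 802,000 L = 30,480 g as CaCO₃.
Moles of Ca²⁺ (1 mol Ca²⁺ ≡ 1 mol CaCO₃): 30,480 / 100.1 g/mol = 304.5 mol.
Mass of CaCl₂: 304.5 × 111 = 33,790 g.

33.8 kg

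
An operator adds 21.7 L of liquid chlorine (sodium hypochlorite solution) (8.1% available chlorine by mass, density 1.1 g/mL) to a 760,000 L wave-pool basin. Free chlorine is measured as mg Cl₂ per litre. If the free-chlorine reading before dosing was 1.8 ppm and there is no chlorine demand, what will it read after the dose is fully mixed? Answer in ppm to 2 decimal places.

4.34 ppm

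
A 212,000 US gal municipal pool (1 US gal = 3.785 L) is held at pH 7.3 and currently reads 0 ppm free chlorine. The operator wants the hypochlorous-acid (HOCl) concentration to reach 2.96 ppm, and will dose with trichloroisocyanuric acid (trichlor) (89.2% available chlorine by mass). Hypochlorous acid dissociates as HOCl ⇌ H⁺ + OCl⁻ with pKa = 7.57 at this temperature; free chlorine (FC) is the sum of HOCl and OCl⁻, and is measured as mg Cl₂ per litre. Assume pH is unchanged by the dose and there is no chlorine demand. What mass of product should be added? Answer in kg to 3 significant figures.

Volume: 212,000 US gal × 3.785 L/gal = 802,420 L.
[OCl⁻]/[HOCl] = 10^(pH − pKa) = 10^(7.3 − 7.57) = 0.537; fraction as HOCl = 1/(1 + 0.537) = 0.6506.
Free chlorine required for 2.96 ppm HOCl: 2.96 / 0.6506 = 4.55 ppm.
FC to add: 4.55 − 0 = 4.55 mg/L as Cl₂.
Cl₂ equivalent: 4.55 mg/L × 802,420 L = 3651 g.
Product at 89.2% available Cl: 3651 / 0.892 = 4093 g.

4.09 kg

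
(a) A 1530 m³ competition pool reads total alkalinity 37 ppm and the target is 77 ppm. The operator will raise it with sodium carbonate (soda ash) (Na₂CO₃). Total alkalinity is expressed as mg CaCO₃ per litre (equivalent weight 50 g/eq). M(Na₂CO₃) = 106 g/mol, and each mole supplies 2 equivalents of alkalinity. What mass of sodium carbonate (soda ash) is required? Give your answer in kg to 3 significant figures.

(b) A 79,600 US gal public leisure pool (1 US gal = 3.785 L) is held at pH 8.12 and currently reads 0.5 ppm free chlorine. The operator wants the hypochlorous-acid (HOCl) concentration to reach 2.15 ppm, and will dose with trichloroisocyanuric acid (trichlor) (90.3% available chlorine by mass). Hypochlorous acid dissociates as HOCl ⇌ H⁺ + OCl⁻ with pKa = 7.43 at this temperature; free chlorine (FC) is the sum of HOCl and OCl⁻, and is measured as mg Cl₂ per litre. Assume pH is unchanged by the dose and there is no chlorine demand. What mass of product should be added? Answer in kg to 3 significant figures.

(a) 64.9 kg; (b) 4.06 kg

(a) Volume: 1530 m³ = 1,530,000 L.
(a) Alkalinity to add: (77 − 37) = 40 mg/L as CaCO₃ × 1,530,000 L = 61,200 g as CaCO₃.
(a) Equivalents: 61,200 g ÷ 50 g/eq = 1224 eq.
(a) Each mole of Na₂CO₃ supplies 2 eq, so 1224 / 2 = 612 mol.
(a) Mass: 612 mol × 106 g/mol = 64,870 g.

(b) Volume: 79,600 US gal × 3.785 L/gal = 301,286 L.
(b) [OCl⁻]/[HOCl] = 10^(pH − pKa) = 10^(8.12 − 7.43) = 4.898; fraction as HOCl = 1/(1 + 4.898) = 0.1696.
(b) Free chlorine required for 2.15 ppm HOCl: 2.15 / 0.1696 = 12.68 ppm.
(b) FC to add: 12.68 − 0.5 = 12.18 mg/L as Cl₂.
(b) Cl₂ equivalent: 12.18 mg/L × 301,286 L = 3670 g.
(b) Product at 90.3% available Cl: 3670 / 0.903 = 4064 g.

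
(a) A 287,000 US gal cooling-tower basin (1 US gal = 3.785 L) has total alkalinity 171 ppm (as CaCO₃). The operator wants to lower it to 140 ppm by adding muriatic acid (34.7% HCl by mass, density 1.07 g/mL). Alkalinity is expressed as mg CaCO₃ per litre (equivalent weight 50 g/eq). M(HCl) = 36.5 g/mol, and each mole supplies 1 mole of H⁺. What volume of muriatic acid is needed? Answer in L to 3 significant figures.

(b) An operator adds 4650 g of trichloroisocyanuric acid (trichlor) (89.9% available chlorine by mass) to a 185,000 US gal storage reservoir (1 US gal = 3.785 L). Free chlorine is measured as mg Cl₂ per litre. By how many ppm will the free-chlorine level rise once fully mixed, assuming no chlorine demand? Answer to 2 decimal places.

(a) 66.2 L; (b) 5.97 ppm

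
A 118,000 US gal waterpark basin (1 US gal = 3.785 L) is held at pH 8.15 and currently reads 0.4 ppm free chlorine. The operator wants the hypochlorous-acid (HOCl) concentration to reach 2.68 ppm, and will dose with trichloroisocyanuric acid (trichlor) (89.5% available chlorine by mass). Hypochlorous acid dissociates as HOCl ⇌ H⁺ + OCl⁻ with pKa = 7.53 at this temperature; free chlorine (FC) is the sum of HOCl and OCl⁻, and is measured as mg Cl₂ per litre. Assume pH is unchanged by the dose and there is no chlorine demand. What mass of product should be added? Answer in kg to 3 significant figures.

Volume: 118,000 US gal × 3.785 L/gal = 446,630 L.
[OCl⁻]/[HOCl] = 10^(pH − pKa) = 10^(8.15 − 7.53) = 4.169; fraction as HOCl = 1/(1 + 4.169) = 0.1935.
Free chlorine required for 2.68 ppm HOCl: 2.68 / 0.1935 = 13.85 ppm.
FC to add: 13.85 − 0.4 = 13.45 mg/L as Cl₂.
Cl₂ equivalent: 13.45 mg/L × 446,630 L = 6008 g.
Product at 89.5% available Cl: 6008 / 0.895 = 6713 g.

6.71 kg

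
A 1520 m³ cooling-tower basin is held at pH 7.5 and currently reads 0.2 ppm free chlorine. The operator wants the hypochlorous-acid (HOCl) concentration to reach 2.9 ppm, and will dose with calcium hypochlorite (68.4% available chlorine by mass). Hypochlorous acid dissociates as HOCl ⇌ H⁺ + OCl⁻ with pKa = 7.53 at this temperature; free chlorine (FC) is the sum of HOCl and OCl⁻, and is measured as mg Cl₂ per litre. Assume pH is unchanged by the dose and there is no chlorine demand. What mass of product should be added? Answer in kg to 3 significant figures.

Volume: 1520 m³ = 1,520,000 L.
[OCl⁻]/[HOCl] = 10^(pH − pKa) = 10^(7.5 − 7.53) = 0.9333; fraction as HOCl = 1/(1 + 0.9333) = 0.5173.
Free chlorine required for 2.9 ppm HOCl: 2.9 / 0.5173 = 5.606 ppm.
FC to add: 5.606 − 0.2 = 5.406 mg/L as Cl₂.
Cl₂ equivalent: 5.406 mg/L × 1,520,000 L = 8218 g.
Product at 68.4% available Cl: 8218 / 0.684 = 12,010 g.

12.0 kg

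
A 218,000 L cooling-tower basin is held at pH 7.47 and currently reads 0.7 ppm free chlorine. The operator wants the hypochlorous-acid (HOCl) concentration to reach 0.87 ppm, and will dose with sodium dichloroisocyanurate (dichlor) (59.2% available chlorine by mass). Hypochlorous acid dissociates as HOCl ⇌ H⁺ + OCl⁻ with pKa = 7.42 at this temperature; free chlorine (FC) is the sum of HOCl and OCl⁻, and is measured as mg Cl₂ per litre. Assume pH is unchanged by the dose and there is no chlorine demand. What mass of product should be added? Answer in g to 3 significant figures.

[OCl⁻]/[HOCl] = 10^(pH − pKa) = 10^(7.47 − 7.42) = 1.122; fraction as HOCl = 1/(1 + 1.122) = 0.4712.
Free chlorine required for 0.87 ppm HOCl: 0.87 / 0.4712 = 1.846 ppm.
FC to add: 1.846 − 0.7 = 1.146 mg/L as Cl₂.
Cl₂ equivalent: 1.146 mg/L × 218,000 L = 249.9 g.
Product at 59.2% available Cl: 249.9 / 0.592 = 422.1 g.

422 g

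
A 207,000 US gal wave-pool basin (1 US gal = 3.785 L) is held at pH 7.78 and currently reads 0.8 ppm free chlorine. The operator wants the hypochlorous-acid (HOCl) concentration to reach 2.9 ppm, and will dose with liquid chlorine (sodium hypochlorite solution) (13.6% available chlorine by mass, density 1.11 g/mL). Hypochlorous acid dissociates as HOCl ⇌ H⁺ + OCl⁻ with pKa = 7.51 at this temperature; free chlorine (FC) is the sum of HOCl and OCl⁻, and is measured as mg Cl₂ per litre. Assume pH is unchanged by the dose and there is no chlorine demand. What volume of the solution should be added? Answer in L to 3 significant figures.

38.9 L

Volume: 207,000 US gal × 3.785 L/gal = 783,495 L.
[OCl⁻]/[HOCl] = 10^(pH − pKa) = 10^(7.78 − 7.51) = 1.862; fraction as HOCl = 1/(1 + 1.862) = 0.3494.
Free chlorine required for 2.9 ppm HOCl: 2.9 / 0.3494 = 8.3 ppm.
FC to add: 8.3 − 0.8 = 7.5 mg/L as Cl₂.
Cl₂ equivalent: 7.5 mg/L × 783,495 L = 5876 g.
Product at 13.6% available Cl: 5876 / 0.136 = 43,210 g.
Volume: 43,210 g ÷ 1.11 g/mL = 38,930 mL.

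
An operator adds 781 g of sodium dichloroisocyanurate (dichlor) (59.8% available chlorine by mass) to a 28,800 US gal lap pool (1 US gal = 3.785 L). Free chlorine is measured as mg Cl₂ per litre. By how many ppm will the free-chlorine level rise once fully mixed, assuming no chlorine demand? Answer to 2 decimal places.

4.28 ppm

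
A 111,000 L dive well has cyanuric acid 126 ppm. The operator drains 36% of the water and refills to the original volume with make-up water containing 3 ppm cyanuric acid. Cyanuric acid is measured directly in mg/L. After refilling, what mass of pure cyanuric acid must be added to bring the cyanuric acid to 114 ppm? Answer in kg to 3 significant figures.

After draining 36% and refilling: 126 × 0.64 + 3 × 0.36 = 81.72 ppm.
Deficit to target: 114 − 81.72 = 32.28 mg/L.
Mass: 32.28 mg/L × 111,000 L = 3583 g cyanuric acid.

3.58 kg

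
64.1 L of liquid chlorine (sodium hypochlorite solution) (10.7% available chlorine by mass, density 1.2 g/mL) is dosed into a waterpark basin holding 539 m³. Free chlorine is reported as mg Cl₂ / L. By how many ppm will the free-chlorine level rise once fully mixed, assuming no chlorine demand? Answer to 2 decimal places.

15.27 ppm

Volume: 539 m³ = 539,000 L.
Mass of solution: 64.1 L × 1000 mL/L × 1.2 g/mL = 76,920 g.
Available chlorine delivered: 76,920 g × 0.107 = 8230 g as Cl₂.
Concentration rise: 8230 g / 539,000 L = 15.27 mg/L = 15.27 ppm.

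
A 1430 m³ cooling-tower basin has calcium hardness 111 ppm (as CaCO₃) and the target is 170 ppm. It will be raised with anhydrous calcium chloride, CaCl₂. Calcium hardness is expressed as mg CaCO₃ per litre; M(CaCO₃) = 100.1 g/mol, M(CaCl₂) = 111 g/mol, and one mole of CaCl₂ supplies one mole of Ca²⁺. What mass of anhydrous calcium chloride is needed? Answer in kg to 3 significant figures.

Volume: 1430 m³ = 1,430,000 L.
Hardness to add: (170 − 111) = 59 mg/L as CaCO₃ × 1,430,000 L = 84,370 g as CaCO₃.
Moles of Ca²⁺ (1 mol Ca²⁺ ≡ 1 mol CaCO₃): 84,370 / 100.1 g/mol = 842.9 mol.
Mass of CaCl₂: 842.9 × 111 = 93,560 g.

93.6 kg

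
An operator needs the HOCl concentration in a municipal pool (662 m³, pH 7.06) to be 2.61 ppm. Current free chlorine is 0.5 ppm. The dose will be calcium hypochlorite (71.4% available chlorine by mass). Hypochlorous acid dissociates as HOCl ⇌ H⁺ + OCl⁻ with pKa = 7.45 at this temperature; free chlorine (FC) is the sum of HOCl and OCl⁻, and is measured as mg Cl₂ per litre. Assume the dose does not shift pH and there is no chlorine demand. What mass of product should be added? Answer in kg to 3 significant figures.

Volume: 662 m³ = 662,000 L.
[OCl⁻]/[HOCl] = 10^(pH − pKa) = 10^(7.06 − 7.45) = 0.4074; fraction as HOCl = 1/(1 + 0.4074) = 0.7105.
Free chlorine required for 2.61 ppm HOCl: 2.61 / 0.7105 = 3.673 ppm.
FC to add: 3.673 − 0.5 = 3.173 mg/L as Cl₂.
Cl₂ equivalent: 3.173 mg/L × 662,000 L = 2101 g.
Product at 71.4% available Cl: 2101 / 0.714 = 2942 g.

2.94 kg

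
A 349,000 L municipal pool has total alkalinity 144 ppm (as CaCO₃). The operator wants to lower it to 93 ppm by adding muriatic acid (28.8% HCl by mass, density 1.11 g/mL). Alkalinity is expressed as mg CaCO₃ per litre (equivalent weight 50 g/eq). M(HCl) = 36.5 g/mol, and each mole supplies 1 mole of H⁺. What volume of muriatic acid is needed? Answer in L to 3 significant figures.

40.6 L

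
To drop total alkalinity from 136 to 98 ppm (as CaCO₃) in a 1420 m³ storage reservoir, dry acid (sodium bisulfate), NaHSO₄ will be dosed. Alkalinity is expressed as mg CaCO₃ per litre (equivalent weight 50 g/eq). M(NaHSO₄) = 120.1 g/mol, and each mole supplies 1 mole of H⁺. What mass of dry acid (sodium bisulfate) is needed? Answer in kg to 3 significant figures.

130 kg

Volume: 1420 m³ = 1,420,000 L.
Alkalinity to neutralize: (136 − 98) = 38 mg/L as CaCO₃ × 1,420,000 L = 53,960 g as CaCO₃.
Equivalents of H⁺ required: 53,960 ÷ 50 g/eq = 1079 eq = 1079 mol NaHSO₄.
Mass of NaHSO₄: 1079 × 120.1 = 129,600 g.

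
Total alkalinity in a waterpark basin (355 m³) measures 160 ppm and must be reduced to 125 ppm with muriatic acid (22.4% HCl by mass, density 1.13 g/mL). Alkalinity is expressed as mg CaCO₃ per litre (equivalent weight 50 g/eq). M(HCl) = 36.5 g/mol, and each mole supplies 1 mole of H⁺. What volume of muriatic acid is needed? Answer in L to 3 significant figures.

35.8 L

Volume: 355 m³ = 355,000 L.
Alkalinity to neutralize: (160 − 125) = 35 mg/L as CaCO₃ × 355,000 L = 12,420 g as CaCO₃.
Equivalents of H⁺ required: 12,420 ÷ 50 g/eq = 248.5 eq = 248.5 mol HCl.
Mass of HCl: 248.5 × 36.5 = 9070 g.
Mass of 22.4% solution: 9070 / 0.224 = 40,490 g.
Volume: 40,490 g ÷ 1.13 g/mL = 35,830 mL.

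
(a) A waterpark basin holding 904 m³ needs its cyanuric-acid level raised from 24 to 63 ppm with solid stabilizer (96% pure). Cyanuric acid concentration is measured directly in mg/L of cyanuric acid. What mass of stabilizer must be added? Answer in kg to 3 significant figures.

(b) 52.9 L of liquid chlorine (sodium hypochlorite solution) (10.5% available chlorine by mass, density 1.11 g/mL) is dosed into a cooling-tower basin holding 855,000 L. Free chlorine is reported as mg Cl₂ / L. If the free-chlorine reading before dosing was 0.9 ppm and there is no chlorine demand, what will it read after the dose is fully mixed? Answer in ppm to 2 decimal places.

(a) Volume: 904 m³ = 904,000 L.
(a) CYA to add: (63 − 24) = 39 mg/L × 904,000 L = 35,260 g cyanuric acid.
(a) At 96% purity: 35,260 / 0.96 = 36,720 g product.

(b) Mass of solution: 52.9 L × 1000 mL/L × 1.11 g/mL = 58,720 g.
(b) Available chlorine delivered: 58,720 g × 0.105 = 6165 g as Cl₂.
(b) Concentration rise: 6165 g / 855,000 L = 7.211 mg/L = 7.21 ppm.
(b) Final FC: 0.9 + 7.21 = 8.11 ppm.

(a) 36.7 kg; (b) 8.11 ppm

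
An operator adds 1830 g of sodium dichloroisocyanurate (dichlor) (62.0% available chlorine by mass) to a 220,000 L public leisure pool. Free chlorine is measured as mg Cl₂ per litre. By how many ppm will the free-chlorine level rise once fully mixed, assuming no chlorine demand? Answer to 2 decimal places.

Available chlorine delivered: 1830 g × 0.62 = 1135 g as Cl₂.
Concentration rise: 1135 g / 220,000 L = 5.157 mg/L = 5.16 ppm.

5.16 ppm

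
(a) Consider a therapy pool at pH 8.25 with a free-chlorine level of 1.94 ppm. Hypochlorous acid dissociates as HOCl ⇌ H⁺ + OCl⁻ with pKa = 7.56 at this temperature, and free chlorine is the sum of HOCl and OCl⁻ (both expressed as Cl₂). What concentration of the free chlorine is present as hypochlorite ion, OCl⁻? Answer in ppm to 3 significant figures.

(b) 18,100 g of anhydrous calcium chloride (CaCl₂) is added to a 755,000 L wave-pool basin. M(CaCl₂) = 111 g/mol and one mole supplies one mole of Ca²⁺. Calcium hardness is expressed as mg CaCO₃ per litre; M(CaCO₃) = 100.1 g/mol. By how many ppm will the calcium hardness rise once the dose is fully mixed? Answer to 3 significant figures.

(a) [OCl⁻]/[HOCl] = 10^(pH − pKa) = 10^(8.25 − 7.56) = 10^0.69 = 4.898.
(a) Fraction as HOCl = 1 / (1 + 4.898) = 0.1696.
(a) OCl⁻ = (1 − 0.1696) × 1.94 ppm = 1.611 ppm.

(b) Moles of Ca²⁺: 18,100 g ÷ 111 g/mol = 163.1 mol.
(b) As CaCO₃: 163.1 mol × 100.1 g/mol = 16,320 g.
(b) Rise: 16,320 g / 755,000 L × 1000 = 21.62 mg/L.

(a) 1.61 ppm; (b) 21.6 ppm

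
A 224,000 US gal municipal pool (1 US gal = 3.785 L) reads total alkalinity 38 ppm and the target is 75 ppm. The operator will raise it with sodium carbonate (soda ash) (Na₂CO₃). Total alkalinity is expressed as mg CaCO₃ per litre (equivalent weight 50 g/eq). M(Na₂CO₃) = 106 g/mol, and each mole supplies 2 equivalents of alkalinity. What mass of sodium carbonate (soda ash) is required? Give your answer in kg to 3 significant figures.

33.3 kg

Volume: 224,000 US gal × 3.785 L/gal = 847,840 L.
Alkalinity to add: (75 − 38) = 37 mg/L as CaCO₃ × 847,840 L = 31,370 g as CaCO₃.
Equivalents: 31,370 g ÷ 50 g/eq = 627.4 eq.
Each mole of Na₂CO₃ supplies 2 eq, so 627.4 / 2 = 313.7 mol.
Mass: 313.7 mol × 106 g/mol = 33,250 g.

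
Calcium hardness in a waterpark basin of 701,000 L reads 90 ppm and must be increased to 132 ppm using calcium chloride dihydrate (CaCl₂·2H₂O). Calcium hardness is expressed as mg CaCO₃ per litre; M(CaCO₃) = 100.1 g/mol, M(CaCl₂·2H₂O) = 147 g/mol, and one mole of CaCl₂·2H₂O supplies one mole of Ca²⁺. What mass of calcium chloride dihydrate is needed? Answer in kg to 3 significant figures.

Hardness to add: (132 − 90) = 42 mg/L as CaCO₃ × 701,000 L = 29,440 g as CaCO₃.
Moles of Ca²⁺ (1 mol Ca²⁺ ≡ 1 mol CaCO₃): 29,440 / 100.1 g/mol = 294.1 mol.
Mass of CaCl₂·2H₂O: 294.1 × 147 = 43,240 g.

43.2 kg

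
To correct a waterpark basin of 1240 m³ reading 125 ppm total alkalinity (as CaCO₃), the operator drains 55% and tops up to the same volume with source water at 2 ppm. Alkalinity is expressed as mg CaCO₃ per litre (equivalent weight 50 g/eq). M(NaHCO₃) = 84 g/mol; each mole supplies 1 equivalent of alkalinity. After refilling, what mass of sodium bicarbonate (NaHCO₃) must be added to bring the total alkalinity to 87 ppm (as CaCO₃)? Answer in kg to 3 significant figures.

Volume: 1240 m³ = 1,240,000 L.
After draining 55% and refilling: 125 × 0.45 + 2 × 0.55 = 57.35 ppm.
Deficit to target: 87 − 57.35 = 29.65 mg/L.
As CaCO₃: 29.65 mg/L × 1,240,000 L = 36,770 g; ÷ 50 g/eq ÷ 1 = 735.3 mol NaHCO₃.
Mass: 735.3 × 84 = 61,770 g.

61.8 kg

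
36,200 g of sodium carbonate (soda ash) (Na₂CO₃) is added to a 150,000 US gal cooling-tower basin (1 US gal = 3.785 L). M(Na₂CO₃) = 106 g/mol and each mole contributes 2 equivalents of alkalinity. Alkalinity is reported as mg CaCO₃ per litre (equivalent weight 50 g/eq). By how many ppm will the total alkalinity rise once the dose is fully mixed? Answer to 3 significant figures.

Volume: 150,000 US gal × 3.785 L/gal = 567,750 L.
Moles of Na₂CO₃: 36,200 g ÷ 106 g/mol = 341.5 mol → 683 eq of alkalinity.
As CaCO₃: 683 eq × 50 g/eq = 34,150 g.
Rise: 34,150 g / 567,750 L × 1000 = 60.15 mg/L.

60.2 ppm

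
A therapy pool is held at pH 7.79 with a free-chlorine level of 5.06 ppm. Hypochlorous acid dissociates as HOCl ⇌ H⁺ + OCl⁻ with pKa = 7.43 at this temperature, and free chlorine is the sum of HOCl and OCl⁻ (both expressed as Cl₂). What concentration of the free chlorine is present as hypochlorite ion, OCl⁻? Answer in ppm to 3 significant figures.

[OCl⁻]/[HOCl] = 10^(pH − pKa) = 10^(7.79 − 7.43) = 10^0.36 = 2.291.
Fraction as HOCl = 1 / (1 + 2.291) = 0.3039.
OCl⁻ = (1 − 0.3039) × 5.06 ppm = 3.522 ppm.

3.52 ppm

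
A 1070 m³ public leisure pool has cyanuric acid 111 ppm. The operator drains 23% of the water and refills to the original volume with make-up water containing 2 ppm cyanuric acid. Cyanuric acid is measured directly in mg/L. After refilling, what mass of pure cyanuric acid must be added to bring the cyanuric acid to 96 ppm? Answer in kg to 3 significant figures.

10.8 kg

Volume: 1070 m³ = 1,070,000 L.
After draining 23% and refilling: 111 × 0.77 + 2 × 0.23 = 85.93 ppm.
Deficit to target: 96 − 85.93 = 10.07 mg/L.
Mass: 10.07 mg/L × 1,070,000 L = 10,770 g cyanuric acid.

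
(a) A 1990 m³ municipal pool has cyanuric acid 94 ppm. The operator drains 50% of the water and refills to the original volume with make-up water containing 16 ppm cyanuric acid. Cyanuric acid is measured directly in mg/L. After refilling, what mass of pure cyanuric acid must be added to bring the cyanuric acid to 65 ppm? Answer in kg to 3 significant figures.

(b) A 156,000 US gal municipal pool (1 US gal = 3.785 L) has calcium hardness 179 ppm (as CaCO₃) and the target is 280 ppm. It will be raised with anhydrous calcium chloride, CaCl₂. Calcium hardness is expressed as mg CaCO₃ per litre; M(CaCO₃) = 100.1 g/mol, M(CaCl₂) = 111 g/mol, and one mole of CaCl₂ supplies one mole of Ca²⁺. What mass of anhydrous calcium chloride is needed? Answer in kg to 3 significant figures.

(a) 19.9 kg; (b) 66.1 kg

(a) Volume: 1990 m³ = 1,990,000 L.
(a) After draining 50% and refilling: 94 × 0.50 + 16 × 0.50 = 55 ppm.
(a) Deficit to target: 65 − 55 = 10 mg/L.
(a) Mass: 10 mg/L × 1,990,000 L = 19,900 g cyanuric acid.

(b) Volume: 156,000 US gal × 3.785 L/gal = 590,460 L.
(b) Hardness to add: (280 − 179) = 101 mg/L as CaCO₃ × 590,460 L = 59,640 g as CaCO₃.
(b) Moles of Ca²⁺ (1 mol Ca²⁺ ≡ 1 mol CaCO₃): 59,640 / 100.1 g/mol = 595.8 mol.
(b) Mass of CaCl₂: 595.8 × 111 = 66,130 g.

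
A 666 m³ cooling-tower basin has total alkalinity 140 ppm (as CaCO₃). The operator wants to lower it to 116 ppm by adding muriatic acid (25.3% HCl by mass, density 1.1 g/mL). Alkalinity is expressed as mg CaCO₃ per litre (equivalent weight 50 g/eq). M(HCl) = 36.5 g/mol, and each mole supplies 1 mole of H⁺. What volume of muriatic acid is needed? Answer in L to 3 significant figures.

Volume: 666 m³ = 666,000 L.
Alkalinity to neutralize: (140 − 116) = 24 mg/L as CaCO₃ × 666,000 L = 15,980 g as CaCO₃.
Equivalents of H⁺ required: 15,980 ÷ 50 g/eq = 319.7 eq = 319.7 mol HCl.
Mass of HCl: 319.7 × 36.5 = 11,670 g.
Mass of 25.3% solution: 11,670 / 0.253 = 46,120 g.
Volume: 46,120 g ÷ 1.1 g/mL = 41,930 mL.

41.9 L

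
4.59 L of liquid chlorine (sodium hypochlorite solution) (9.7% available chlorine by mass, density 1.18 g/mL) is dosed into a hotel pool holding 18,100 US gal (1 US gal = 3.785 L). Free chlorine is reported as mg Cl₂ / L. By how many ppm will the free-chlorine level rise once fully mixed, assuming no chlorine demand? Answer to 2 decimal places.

7.67 ppm

Volume: 18,100 US gal × 3.785 L/gal = 68,508 L.
Mass of solution: 4.59 L × 1000 mL/L × 1.18 g/mL = 5416 g.
Available chlorine delivered: 5416 g × 0.097 = 525.4 g as Cl₂.
Concentration rise: 525.4 g / 68,508 L = 7.669 mg/L = 7.67 ppm.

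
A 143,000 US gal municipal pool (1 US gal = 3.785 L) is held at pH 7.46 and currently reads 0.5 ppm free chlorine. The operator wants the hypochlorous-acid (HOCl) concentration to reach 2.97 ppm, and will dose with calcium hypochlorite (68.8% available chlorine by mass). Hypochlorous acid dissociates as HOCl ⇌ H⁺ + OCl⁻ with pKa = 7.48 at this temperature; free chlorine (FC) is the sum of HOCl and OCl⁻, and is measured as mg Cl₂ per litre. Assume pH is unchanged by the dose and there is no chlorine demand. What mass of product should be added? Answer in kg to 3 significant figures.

4.17 kg

Volume: 143,000 US gal × 3.785 L/gal = 541,255 L.
[OCl⁻]/[HOCl] = 10^(pH − pKa) = 10^(7.46 − 7.48) = 0.955; fraction as HOCl = 1/(1 + 0.955) = 0.5115.
Free chlorine required for 2.97 ppm HOCl: 2.97 / 0.5115 = 5.806 ppm.
FC to add: 5.806 − 0.5 = 5.306 mg/L as Cl₂.
Cl₂ equivalent: 5.306 mg/L × 541,255 L = 2872 g.
Product at 68.8% available Cl: 2872 / 0.688 = 4175 g.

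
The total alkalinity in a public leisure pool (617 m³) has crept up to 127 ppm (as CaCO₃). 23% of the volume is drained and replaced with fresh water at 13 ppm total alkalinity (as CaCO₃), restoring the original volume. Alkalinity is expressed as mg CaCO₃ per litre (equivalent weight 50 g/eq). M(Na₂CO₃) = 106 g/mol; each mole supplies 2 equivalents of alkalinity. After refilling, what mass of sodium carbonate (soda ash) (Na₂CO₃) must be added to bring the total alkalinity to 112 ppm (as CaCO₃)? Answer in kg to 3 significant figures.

7.34 kg

Volume: 617 m³ = 617,000 L.
After draining 23% and refilling: 127 × 0.77 + 13 × 0.23 = 100.78 ppm.
Deficit to target: 112 − 100.78 = 11.22 mg/L.
As CaCO₃: 11.22 mg/L × 617,000 L = 6923 g; ÷ 50 g/eq ÷ 2 = 69.23 mol Na₂CO₃.
Mass: 69.23 × 106 = 7338 g.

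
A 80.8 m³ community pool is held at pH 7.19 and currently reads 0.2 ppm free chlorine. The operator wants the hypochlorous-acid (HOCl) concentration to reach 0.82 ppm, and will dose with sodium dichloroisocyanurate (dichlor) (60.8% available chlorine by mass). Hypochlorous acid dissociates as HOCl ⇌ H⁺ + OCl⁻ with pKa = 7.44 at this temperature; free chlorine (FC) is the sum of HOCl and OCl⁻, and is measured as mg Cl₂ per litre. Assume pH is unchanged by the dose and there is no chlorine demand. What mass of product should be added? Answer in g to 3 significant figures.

Volume: 80.8 m³ = 80,800 L.
[OCl⁻]/[HOCl] = 10^(pH − pKa) = 10^(7.19 − 7.44) = 0.5623; fraction as HOCl = 1/(1 + 0.5623) = 0.6401.
Free chlorine required for 0.82 ppm HOCl: 0.82 / 0.6401 = 1.281 ppm.
FC to add: 1.281 − 0.2 = 1.081 mg/L as Cl₂.
Cl₂ equivalent: 1.081 mg/L × 80,800 L = 87.35 g.
Product at 60.8% available Cl: 87.35 / 0.608 = 143.7 g.

144 g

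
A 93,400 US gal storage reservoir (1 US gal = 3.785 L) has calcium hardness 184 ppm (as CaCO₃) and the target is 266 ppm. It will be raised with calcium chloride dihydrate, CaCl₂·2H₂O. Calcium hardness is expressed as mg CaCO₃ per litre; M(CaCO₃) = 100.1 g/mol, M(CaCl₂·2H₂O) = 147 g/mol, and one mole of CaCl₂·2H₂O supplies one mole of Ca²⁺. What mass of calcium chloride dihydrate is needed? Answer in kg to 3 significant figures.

42.6 kg

Volume: 93,400 US gal × 3.785 L/gal = 353,519 L.
Hardness to add: (266 − 184) = 82 mg/L as CaCO₃ × 353,519 L = 28,990 g as CaCO₃.
Moles of Ca²⁺ (1 mol Ca²⁺ ≡ 1 mol CaCO₃): 28,990 / 100.1 g/mol = 289.6 mol.
Mass of CaCl₂·2H₂O: 289.6 × 147 = 42,570 g.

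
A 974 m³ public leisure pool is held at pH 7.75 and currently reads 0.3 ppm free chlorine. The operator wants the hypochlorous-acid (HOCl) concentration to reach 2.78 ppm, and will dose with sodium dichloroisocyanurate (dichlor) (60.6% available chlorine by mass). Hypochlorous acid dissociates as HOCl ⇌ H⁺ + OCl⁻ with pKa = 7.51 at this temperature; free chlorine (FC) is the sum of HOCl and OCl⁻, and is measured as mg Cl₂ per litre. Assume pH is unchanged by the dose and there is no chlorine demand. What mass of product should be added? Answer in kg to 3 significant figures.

11.8 kg

Volume: 974 m³ = 974,000 L.
[OCl⁻]/[HOCl] = 10^(pH − pKa) = 10^(7.75 − 7.51) = 1.738; fraction as HOCl = 1/(1 + 1.738) = 0.3653.
Free chlorine required for 2.78 ppm HOCl: 2.78 / 0.3653 = 7.611 ppm.
FC to add: 7.611 − 0.3 = 7.311 mg/L as Cl₂.
Cl₂ equivalent: 7.311 mg/L × 974,000 L = 7121 g.
Product at 60.6% available Cl: 7121 / 0.606 = 11,750 g.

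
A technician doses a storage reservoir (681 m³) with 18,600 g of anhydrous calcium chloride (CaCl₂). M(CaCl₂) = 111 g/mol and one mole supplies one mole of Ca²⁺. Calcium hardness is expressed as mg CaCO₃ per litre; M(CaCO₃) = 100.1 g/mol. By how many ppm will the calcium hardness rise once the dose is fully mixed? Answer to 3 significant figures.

24.6 ppm

Volume: 681 m³ = 681,000 L.
Moles of Ca²⁺: 18,600 g ÷ 111 g/mol = 167.6 mol.
As CaCO₃: 167.6 mol × 100.1 g/mol = 16,770 g.
Rise: 16,770 g / 681,000 L × 1000 = 24.63 mg/L.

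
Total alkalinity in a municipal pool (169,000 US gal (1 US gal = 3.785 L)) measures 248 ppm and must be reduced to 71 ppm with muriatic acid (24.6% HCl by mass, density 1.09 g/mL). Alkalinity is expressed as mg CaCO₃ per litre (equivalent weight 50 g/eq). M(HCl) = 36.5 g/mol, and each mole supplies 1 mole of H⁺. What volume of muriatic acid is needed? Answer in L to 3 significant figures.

Volume: 169,000 US gal × 3.785 L/gal = 639,665 L.
Alkalinity to neutralize: (248 − 71) = 177 mg/L as CaCO₃ × 639,665 L = 113,200 g as CaCO₃.
Equivalents of H⁺ required: 113,200 ÷ 50 g/eq = 2264 eq = 2264 mol HCl.
Mass of HCl: 2264 × 36.5 = 82,650 g.
Mass of 24.6% solution: 82,650 / 0.246 = 336,000 g.
Volume: 336,000 g ÷ 1.09 g/mL = 308,200 mL.

308 L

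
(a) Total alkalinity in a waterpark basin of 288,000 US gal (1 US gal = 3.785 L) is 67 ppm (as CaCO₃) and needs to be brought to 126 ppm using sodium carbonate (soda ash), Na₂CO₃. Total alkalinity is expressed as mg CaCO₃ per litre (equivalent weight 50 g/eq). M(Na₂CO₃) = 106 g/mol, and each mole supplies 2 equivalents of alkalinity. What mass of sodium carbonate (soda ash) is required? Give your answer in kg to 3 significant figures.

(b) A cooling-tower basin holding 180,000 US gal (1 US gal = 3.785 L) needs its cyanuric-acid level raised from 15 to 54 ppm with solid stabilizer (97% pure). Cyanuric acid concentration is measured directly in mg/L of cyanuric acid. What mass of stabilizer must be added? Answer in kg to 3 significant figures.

(a) Volume: 288,000 US gal × 3.785 L/gal = 1,090,080 L.
(a) Alkalinity to add: (126 − 67) = 59 mg/L as CaCO₃ × 1,090,080 L = 64,310 g as CaCO₃.
(a) Equivalents: 64,310 g ÷ 50 g/eq = 1286 eq.
(a) Each mole of Na₂CO₃ supplies 2 eq, so 1286 / 2 = 643.1 mol.
(a) Mass: 643.1 mol × 106 g/mol = 68,170 g.

(b) Volume: 180,000 US gal × 3.785 L/gal = 681,300 L.
(b) CYA to add: (54 − 15) = 39 mg/L × 681,300 L = 26,570 g cyanuric acid.
(b) At 97% purity: 26,570 / 0.97 = 27,390 g product.

(a) 68.2 kg; (b) 27.4 kg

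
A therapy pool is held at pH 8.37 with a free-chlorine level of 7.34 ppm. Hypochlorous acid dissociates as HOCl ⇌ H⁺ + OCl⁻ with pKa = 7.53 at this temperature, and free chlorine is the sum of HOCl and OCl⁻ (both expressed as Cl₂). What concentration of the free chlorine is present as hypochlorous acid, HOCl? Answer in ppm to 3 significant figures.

[OCl⁻]/[HOCl] = 10^(pH − pKa) = 10^(8.37 − 7.53) = 10^0.84 = 6.918.
Fraction as HOCl = 1 / (1 + 6.918) = 0.1263.
HOCl = 0.1263 × 7.34 ppm = 0.927 ppm.

0.927 ppm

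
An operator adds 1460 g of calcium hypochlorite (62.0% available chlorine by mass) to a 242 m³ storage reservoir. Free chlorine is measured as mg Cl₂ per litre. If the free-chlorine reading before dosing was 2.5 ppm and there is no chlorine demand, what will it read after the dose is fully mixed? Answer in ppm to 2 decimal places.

6.24 ppm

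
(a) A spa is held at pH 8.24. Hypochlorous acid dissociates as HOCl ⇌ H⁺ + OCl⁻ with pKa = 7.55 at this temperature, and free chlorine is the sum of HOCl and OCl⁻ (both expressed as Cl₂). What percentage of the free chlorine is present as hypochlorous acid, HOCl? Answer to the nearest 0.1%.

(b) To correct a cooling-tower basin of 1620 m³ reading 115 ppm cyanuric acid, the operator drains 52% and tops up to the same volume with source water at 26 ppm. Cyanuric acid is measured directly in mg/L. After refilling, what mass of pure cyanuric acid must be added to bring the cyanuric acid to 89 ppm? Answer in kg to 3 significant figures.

(a) [OCl⁻]/[HOCl] = 10^(pH − pKa) = 10^(8.24 − 7.55) = 10^0.69 = 4.898.
(a) Fraction as HOCl = 1 / (1 + 4.898) = 0.1696.

(b) Volume: 1620 m³ = 1,620,000 L.
(b) After draining 52% and refilling: 115 × 0.48 + 26 × 0.52 = 68.72 ppm.
(b) Deficit to target: 89 − 68.72 = 20.28 mg/L.
(b) Mass: 20.28 mg/L × 1,620,000 L = 32,850 g cyanuric acid.

(a) 17.0%; (b) 32.9 kg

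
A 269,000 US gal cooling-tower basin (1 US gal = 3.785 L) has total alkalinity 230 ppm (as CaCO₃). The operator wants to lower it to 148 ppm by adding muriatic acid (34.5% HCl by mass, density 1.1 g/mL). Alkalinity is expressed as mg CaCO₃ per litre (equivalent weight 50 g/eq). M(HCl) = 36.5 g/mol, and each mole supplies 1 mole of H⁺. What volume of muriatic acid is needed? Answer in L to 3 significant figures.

Volume: 269,000 US gal × 3.785 L/gal = 1,018,165 L.
Alkalinity to neutralize: (230 − 148) = 82 mg/L as CaCO₃ × 1,018,165 L = 83,490 g as CaCO₃.
Equivalents of H⁺ required: 83,490 ÷ 50 g/eq = 1670 eq = 1670 mol HCl.
Mass of HCl: 1670 × 36.5 = 60,950 g.
Mass of 34.5% solution: 60,950 / 0.345 = 176,700 g.
Volume: 176,700 g ÷ 1.1 g/mL = 160,600 mL.

161 L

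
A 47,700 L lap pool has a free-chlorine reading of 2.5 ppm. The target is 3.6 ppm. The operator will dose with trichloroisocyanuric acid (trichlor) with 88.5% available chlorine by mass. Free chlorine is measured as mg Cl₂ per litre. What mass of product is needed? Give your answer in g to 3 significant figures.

Chlorine deficit: 3.6 − 2.5 = 1.1 ppm = 1.1 mg/L as Cl₂.
Cl₂ equivalent needed: 1.1 mg/L × 47,700 L = 52,470 mg = 52.47 g.
Product at 88.5% available chlorine: 52.47 / 0.885 = 59.29 g.

59.3 g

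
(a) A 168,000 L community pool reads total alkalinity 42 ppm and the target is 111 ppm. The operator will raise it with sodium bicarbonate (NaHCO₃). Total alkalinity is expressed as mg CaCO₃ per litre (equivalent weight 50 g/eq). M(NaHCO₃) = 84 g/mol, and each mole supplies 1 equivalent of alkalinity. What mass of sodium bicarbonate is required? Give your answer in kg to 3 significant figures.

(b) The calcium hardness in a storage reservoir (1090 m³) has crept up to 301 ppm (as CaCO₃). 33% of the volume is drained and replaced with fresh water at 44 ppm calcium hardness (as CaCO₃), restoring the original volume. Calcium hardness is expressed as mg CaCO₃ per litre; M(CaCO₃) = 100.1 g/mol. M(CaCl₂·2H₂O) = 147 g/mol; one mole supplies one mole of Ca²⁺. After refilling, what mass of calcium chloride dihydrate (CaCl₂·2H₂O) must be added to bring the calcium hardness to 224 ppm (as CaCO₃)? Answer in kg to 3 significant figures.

(a) Alkalinity to add: (111 − 42) = 69 mg/L as CaCO₃ × 168,000 L = 11,590 g as CaCO₃.
(a) Equivalents: 11,590 g ÷ 50 g/eq = 231.8 eq.
(a) NaHCO₃ supplies 1 eq per mole → 231.8 mol.
(a) Mass: 231.8 mol × 84 g/mol = 19,470 g.

(b) Volume: 1090 m³ = 1,090,000 L.
(b) After draining 33% and refilling: 301 × 0.67 + 44 × 0.33 = 216.19 ppm.
(b) Deficit to target: 224 − 216.19 = 7.81 mg/L.
(b) As CaCO₃: 7.81 mg/L × 1,090,000 L = 8513 g; ÷ 100.1 = 85.04 mol Ca²⁺.
(b) Mass: 85.04 × 147 = 12,500 g.

(a) 19.5 kg; (b) 12.5 kg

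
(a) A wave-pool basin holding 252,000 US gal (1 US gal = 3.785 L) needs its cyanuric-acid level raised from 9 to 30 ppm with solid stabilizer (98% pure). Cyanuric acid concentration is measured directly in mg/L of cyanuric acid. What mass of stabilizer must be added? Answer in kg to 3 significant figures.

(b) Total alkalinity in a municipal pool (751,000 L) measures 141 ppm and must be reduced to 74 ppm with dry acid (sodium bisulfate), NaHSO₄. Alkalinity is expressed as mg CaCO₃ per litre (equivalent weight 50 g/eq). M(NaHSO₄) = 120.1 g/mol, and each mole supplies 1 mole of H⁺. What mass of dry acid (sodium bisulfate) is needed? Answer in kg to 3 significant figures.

(a) Volume: 252,000 US gal × 3.785 L/gal = 953,820 L.
(a) CYA to add: (30 − 9) = 21 mg/L × 953,820 L = 20,030 g cyanuric acid.
(a) At 98% purity: 20,030 / 0.98 = 20,440 g product.

(b) Alkalinity to neutralize: (141 − 74) = 67 mg/L as CaCO₃ × 751,000 L = 50,320 g as CaCO₃.
(b) Equivalents of H⁺ required: 50,320 ÷ 50 g/eq = 1006 eq = 1006 mol NaHSO₄.
(b) Mass of NaHSO₄: 1006 × 120.1 = 120,900 g.

(a) 20.4 kg; (b) 121 kg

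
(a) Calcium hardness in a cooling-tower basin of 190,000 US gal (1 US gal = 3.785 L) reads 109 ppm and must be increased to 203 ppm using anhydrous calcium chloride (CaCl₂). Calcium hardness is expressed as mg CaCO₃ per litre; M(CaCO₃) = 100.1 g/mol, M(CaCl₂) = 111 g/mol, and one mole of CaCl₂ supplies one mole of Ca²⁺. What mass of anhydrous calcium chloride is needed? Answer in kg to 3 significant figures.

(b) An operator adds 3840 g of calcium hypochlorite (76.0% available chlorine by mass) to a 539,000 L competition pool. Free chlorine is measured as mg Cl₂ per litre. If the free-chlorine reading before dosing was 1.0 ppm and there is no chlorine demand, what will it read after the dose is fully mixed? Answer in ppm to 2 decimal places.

(a) Volume: 190,000 US gal × 3.785 L/gal = 719,150 L.
(a) Hardness to add: (203 − 109) = 94 mg/L as CaCO₃ × 719,150 L = 67,600 g as CaCO₃.
(a) Moles of Ca²⁺ (1 mol Ca²⁺ ≡ 1 mol CaCO₃): 67,600 / 100.1 g/mol = 675.3 mol.
(a) Mass of CaCl₂: 675.3 × 111 = 74,960 g.

(b) Available chlorine delivered: 3840 g × 0.76 = 2918 g as Cl₂.
(b) Concentration rise: 2918 g / 539,000 L = 5.414 mg/L = 5.41 ppm.
(b) Final FC: 1.0 + 5.41 = 6.41 ppm.

(a) 75.0 kg; (b) 6.41 ppm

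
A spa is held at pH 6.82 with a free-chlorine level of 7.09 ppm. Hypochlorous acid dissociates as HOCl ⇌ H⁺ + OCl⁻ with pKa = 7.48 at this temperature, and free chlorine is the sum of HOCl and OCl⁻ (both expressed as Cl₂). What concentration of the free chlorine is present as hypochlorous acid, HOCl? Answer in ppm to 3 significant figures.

5.82 ppm

[OCl⁻]/[HOCl] = 10^(pH − pKa) = 10^(6.82 − 7.48) = 10^-0.66 = 0.2188.
Fraction as HOCl = 1 / (1 + 0.2188) = 0.8205.
HOCl = 0.8205 × 7.09 ppm = 5.817 ppm.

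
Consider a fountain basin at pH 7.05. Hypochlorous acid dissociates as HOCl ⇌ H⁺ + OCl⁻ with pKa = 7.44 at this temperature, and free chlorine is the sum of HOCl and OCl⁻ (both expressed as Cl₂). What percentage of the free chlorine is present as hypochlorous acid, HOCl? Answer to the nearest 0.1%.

[OCl⁻]/[HOCl] = 10^(pH − pKa) = 10^(7.05 − 7.44) = 10^-0.39 = 0.4074.
Fraction as HOCl = 1 / (1 + 0.4074) = 0.7105.

71.1%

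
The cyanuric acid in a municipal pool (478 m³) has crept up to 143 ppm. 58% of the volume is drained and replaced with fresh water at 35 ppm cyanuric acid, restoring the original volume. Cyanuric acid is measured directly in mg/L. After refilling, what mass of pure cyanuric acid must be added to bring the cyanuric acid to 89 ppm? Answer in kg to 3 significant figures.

4.13 kg

Volume: 478 m³ = 478,000 L.
After draining 58% and refilling: 143 × 0.42 + 35 × 0.58 = 80.36 ppm.
Deficit to target: 89 − 80.36 = 8.64 mg/L.
Mass: 8.64 mg/L × 478,000 L = 4130 g cyanuric acid.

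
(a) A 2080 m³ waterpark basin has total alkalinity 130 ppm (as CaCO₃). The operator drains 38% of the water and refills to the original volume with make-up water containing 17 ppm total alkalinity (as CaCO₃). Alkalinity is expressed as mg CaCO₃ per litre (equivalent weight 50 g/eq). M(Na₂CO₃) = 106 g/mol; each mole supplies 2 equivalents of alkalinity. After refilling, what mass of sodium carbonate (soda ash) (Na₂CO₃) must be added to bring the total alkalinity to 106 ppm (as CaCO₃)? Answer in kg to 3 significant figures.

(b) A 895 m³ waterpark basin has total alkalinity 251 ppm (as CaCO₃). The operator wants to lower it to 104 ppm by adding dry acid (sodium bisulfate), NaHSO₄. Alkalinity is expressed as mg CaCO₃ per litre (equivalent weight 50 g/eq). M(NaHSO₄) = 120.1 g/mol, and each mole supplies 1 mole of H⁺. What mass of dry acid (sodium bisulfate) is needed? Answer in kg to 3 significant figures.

(a) Volume: 2080 m³ = 2,080,000 L.
(a) After draining 38% and refilling: 130 × 0.62 + 17 × 0.38 = 87.06 ppm.
(a) Deficit to target: 106 − 87.06 = 18.94 mg/L.
(a) As CaCO₃: 18.94 mg/L × 2,080,000 L = 39,400 g; ÷ 50 g/eq ÷ 2 = 394 mol Na₂CO₃.
(a) Mass: 394 × 106 = 41,760 g.

(b) Volume: 895 m³ = 895,000 L.
(b) Alkalinity to neutralize: (251 − 104) = 147 mg/L as CaCO₃ × 895,000 L = 131,600 g as CaCO₃.
(b) Equivalents of H⁺ required: 131,600 ÷ 50 g/eq = 2631 eq = 2631 mol NaHSO₄.
(b) Mass of NaHSO₄: 2631 × 120.1 = 316,000 g.

(a) 41.8 kg; (b) 316 kg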